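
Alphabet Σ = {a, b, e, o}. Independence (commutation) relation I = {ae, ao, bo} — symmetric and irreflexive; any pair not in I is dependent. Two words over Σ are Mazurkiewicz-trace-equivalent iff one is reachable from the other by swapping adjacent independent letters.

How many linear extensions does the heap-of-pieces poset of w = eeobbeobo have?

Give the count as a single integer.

9

#0=e has no predecessor
#1=e depends on [0:e]
#2=o depends on [1:e]
#3=b depends on [1:e]
#4=b depends on [3:b]
#5=e depends on [2:o, 4:b]
#6=o depends on [5:e]
#7=b depends on [5:e]
#8=o depends on [6:o]
sources: [0:e]
N(rest) = Σ N(rest − s) over sources s of rest; N(one piece) = 1:
  size 1 → [7]=1  [8]=1
  size 2 → [6,8]=1  [7,8]=2
  size 3 → [6,7,8]=3
  size 4 → [5,6,7,8]=3
  size 5 → [2,5,6,7,8]=3  [4,5,6,7,8]=3
  size 6 → [2,4,5,6,7,8]=6  [3,4,5,6,7,8]=3
  size 7 → [2,3,4,5,6,7,8]=9
  first=0(e) contributes 9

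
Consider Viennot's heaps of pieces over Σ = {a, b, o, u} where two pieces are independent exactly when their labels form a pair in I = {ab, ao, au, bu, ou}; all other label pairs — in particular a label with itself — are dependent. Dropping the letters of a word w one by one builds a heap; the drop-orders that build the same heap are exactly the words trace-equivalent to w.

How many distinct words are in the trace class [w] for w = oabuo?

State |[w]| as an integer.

#0=o has no predecessor
#1=a has no predecessor
#2=b depends on [0:o]
#3=u has no predecessor
#4=o depends on [2:b]
sources: [0:o, 1:a, 3:u]
N(rest) = Σ N(rest − s) over sources s of rest; N(one piece) = 1:
  size 1 → [1]=1  [3]=1  [4]=1
  size 2 → [1,3]=2  [1,4]=2  [2,4]=1  [3,4]=2
  size 3 → [0,2,4]=1  [1,2,4]=3  [1,3,4]=6  [2,3,4]=3
  first=0(o) contributes 12
  first=1(a) contributes 4
  first=3(u) contributes 4
|[w]| = 20

20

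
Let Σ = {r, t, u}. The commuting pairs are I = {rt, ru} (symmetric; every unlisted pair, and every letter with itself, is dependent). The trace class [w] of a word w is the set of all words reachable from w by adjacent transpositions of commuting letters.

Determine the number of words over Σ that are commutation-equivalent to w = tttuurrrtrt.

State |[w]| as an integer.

330

#0=t has no predecessor
#1=t depends on [0:t]
#2=t depends on [1:t]
#3=u depends on [2:t]
#4=u depends on [3:u]
#5=r has no predecessor
#6=r depends on [5:r]
#7=r depends on [6:r]
#8=t depends on [4:u]
#9=r depends on [7:r]
#10=t depends on [8:t]
sources: [0:t, 5:r]
N(rest) = Σ N(rest − s) over sources s of rest; N(one piece) = 1:
  size 1 → [9]=1  [10]=1
  size 2 → [7,9]=1  [8,10]=1  [9,10]=2
  size 3 → [4,8,10]=1  [6,7,9]=1  [7,9,10]=3  [8,9,10]=3
  size 4 → [3,4,8,10]=1  [4,8,9,10]=4  [5,6,7,9]=1  [6,7,9,10]=4  [7,8,9,10]=6
  size 5 → [2,3,4,8,10]=1  [3,4,8,9,10]=5  [4,7,8,9,10]=10  [5,6,7,9,10]=5  [6,7,8,9,10]=10
  size 6 → [1,2,3,4,8,10]=1  [2,3,4,8,9,10]=6  [3,4,7,8,9,10]=15  [4,6,7,8,9,10]=20  [5,6,7,8,9,10]=15
  size 7 → [0,1,2,3,4,8,10]=1  [1,2,3,4,8,9,10]=7  [2,3,4,7,8,9,10]=21  [3,4,6,7,8,9,10]=35  [4,5,6,7,8,9,10]=35
  size 8 → [0,1,2,3,4,8,9,10]=8  [1,2,3,4,7,8,9,10]=28  [2,3,4,6,7,8,9,10]=56  [3,4,5,6,7,8,9,10]=70
  size 9 → [0,1,2,3,4,7,8,9,10]=36  [1,2,3,4,6,7,8,9,10]=84  [2,3,4,5,6,7,8,9,10]=126
  first=0(t) contributes 210
  first=5(r) contributes 120
|[w]| = 330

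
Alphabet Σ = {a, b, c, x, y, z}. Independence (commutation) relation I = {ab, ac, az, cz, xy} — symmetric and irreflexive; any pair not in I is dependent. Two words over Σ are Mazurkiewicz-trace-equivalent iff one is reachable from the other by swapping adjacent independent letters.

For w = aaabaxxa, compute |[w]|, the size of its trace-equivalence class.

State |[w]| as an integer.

drop 0:a onto floor
drop 1:a onto {0:a}
drop 2:a onto {1:a}
drop 3:b onto floor
drop 4:a onto {2:a}
drop 5:x onto {3:b, 4:a}
drop 6:x onto {5:x}
drop 7:a onto {6:x}
ground layer = {0:a, 3:b}
drop-orders for the pieces not yet dropped (sum over which currently-grounded one goes next):
  1 to go: {7} 1
  2 to go: {6,7} 1
  3 to go: {5,6,7} 1
  4 to go: {3,5,6,7} 1  {4,5,6,7} 1
  5 to go: {2,4,5,6,7} 1  {3,4,5,6,7} 2
  6 to go: {1,2,4,5,6,7} 1  {2,3,4,5,6,7} 3
  if 0:a drops first: 4 orders
  if 3:b drops first: 1 orders
heap linearizations: 5

5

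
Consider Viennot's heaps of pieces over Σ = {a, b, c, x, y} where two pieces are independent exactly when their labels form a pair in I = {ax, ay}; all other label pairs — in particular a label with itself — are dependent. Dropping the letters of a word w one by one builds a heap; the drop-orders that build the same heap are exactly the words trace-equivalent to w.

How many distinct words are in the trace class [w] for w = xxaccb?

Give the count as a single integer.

3

0(x) covers ∅
1(x) covers 0:x
2(a) covers ∅
3(c) covers 1:x, 2:a
4(c) covers 3:c
5(b) covers 4:c
floor of heap: 0:x, 2:a
completions by unplaced set U, small U first (add the entries for U minus each lowest piece of U):
  |U|=1: {5}:1
  |U|=2: {4,5}:1
  |U|=3: {3,4,5}:1
  |U|=4: {1,3,4,5}:1  {2,3,4,5}:1
  start at 0(x): 2
  start at 2(a): 1
sum over floor = 3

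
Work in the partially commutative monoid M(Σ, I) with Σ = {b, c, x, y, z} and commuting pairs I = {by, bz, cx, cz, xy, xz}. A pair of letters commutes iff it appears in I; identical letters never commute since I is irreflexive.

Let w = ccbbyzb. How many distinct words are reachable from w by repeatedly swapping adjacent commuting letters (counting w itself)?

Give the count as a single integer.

piece 0:c — minimal
piece 1:c rests on {0:c}
piece 2:b rests on {1:c}
piece 3:b rests on {2:b}
piece 4:y rests on {1:c}
piece 5:z rests on {4:y}
piece 6:b rests on {3:b}
minimal pieces: {0:c}
ways to finish when only these pieces remain (= sum over removing one remaining piece with nothing left below it):
  1 left: {5}→1  {6}→1
  2 left: {3,6}→1  {4,5}→1  {5,6}→2
  3 left: {2,3,6}→1  {3,5,6}→3  {4,5,6}→3
  4 left: {2,3,5,6}→4  {3,4,5,6}→6
  5 left: {2,3,4,5,6}→10
  placing 0:c first → 10 extensions

10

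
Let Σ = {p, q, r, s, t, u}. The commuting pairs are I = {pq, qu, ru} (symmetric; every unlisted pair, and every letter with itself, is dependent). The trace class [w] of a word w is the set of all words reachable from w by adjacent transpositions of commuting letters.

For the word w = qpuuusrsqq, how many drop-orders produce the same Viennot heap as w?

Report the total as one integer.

#0=q has no predecessor
#1=p has no predecessor
#2=u depends on [1:p]
#3=u depends on [2:u]
#4=u depends on [3:u]
#5=s depends on [0:q, 4:u]
#6=r depends on [5:s]
#7=s depends on [6:r]
#8=q depends on [7:s]
#9=q depends on [8:q]
sources: [0:q, 1:p]
N(rest) = Σ N(rest − s) over sources s of rest; N(one piece) = 1:
  size 1 → [9]=1
  size 2 → [8,9]=1
  size 3 → [7,8,9]=1
  size 4 → [6,7,8,9]=1
  size 5 → [5,6,7,8,9]=1
  size 6 → [0,5,6,7,8,9]=1  [4,5,6,7,8,9]=1
  size 7 → [0,4,5,6,7,8,9]=2  [3,4,5,6,7,8,9]=1
  size 8 → [0,3,4,5,6,7,8,9]=3  [2,3,4,5,6,7,8,9]=1
  first=0(q) contributes 1
  first=1(p) contributes 4
|[w]| = 5

5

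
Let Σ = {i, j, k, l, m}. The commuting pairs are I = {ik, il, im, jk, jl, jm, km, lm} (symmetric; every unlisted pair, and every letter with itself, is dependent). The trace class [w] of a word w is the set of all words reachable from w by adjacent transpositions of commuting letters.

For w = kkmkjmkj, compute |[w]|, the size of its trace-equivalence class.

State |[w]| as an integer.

420

0(k) covers ∅
1(k) covers 0:k
2(m) covers ∅
3(k) covers 1:k
4(j) covers ∅
5(m) covers 2:m
6(k) covers 3:k
7(j) covers 4:j
floor of heap: 0:k, 2:m, 4:j
completions by unplaced set U, small U first (add the entries for U minus each lowest piece of U):
  |U|=1: {5}:1  {6}:1  {7}:1
  |U|=2: {2,5}:1  {3,6}:1  {4,7}:1  {5,6}:2  {5,7}:2  {6,7}:2
  |U|=3: {1,3,6}:1  {2,5,6}:3  {2,5,7}:3  {3,5,6}:3  {3,6,7}:3  {4,5,7}:3  {4,6,7}:3  {5,6,7}:6
  |U|=4: {0,1,3,6}:1  {1,3,5,6}:4  {1,3,6,7}:4  {2,3,5,6}:6  {2,4,5,7}:6  {2,5,6,7}:12  {3,4,6,7}:6  {3,5,6,7}:12  {4,5,6,7}:12
  |U|=5: {0,1,3,5,6}:5  {0,1,3,6,7}:5  {1,2,3,5,6}:10  {1,3,4,6,7}:10  {1,3,5,6,7}:20  {2,3,5,6,7}:30  {2,4,5,6,7}:30  {3,4,5,6,7}:30
  |U|=6: {0,1,2,3,5,6}:15  {0,1,3,4,6,7}:15  {0,1,3,5,6,7}:30  {1,2,3,5,6,7}:60  {1,3,4,5,6,7}:60  {2,3,4,5,6,7}:90
  start at 0(k): 210
  start at 2(m): 105
  start at 4(j): 105
sum over floor = 420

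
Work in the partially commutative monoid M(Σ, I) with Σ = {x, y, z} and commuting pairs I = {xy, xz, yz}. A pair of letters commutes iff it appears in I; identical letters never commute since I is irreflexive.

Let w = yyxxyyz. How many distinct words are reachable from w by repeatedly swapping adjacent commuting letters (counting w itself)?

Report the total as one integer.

#0=y has no predecessor
#1=y depends on [0:y]
#2=x has no predecessor
#3=x depends on [2:x]
#4=y depends on [1:y]
#5=y depends on [4:y]
#6=z has no predecessor
sources: [0:y, 2:x, 6:z]
N(rest) = Σ N(rest − s) over sources s of rest; N(one piece) = 1:
  size 1 → [3]=1  [5]=1  [6]=1
  size 2 → [2,3]=1  [3,5]=2  [3,6]=2  [4,5]=1  [5,6]=2
  size 3 → [1,4,5]=1  [2,3,5]=3  [2,3,6]=3  [3,4,5]=3  [3,5,6]=6  [4,5,6]=3
  size 4 → [0,1,4,5]=1  [1,3,4,5]=4  [1,4,5,6]=4  [2,3,4,5]=6  [2,3,5,6]=12  [3,4,5,6]=12
  size 5 → [0,1,3,4,5]=5  [0,1,4,5,6]=5  [1,2,3,4,5]=10  [1,3,4,5,6]=20  [2,3,4,5,6]=30
  first=0(y) contributes 60
  first=2(x) contributes 30
  first=6(z) contributes 15
|[w]| = 105

105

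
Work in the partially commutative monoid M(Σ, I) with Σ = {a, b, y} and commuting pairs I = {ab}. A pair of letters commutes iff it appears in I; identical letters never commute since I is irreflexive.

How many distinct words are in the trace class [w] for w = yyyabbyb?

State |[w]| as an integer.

3

drop 0:y onto floor
drop 1:y onto {0:y}
drop 2:y onto {1:y}
drop 3:a onto {2:y}
drop 4:b onto {2:y}
drop 5:b onto {4:b}
drop 6:y onto {3:a, 5:b}
drop 7:b onto {6:y}
ground layer = {0:y}
drop-orders for the pieces not yet dropped (sum over which currently-grounded one goes next):
  1 to go: {7} 1
  2 to go: {6,7} 1
  3 to go: {3,6,7} 1  {5,6,7} 1
  4 to go: {3,5,6,7} 2  {4,5,6,7} 1
  5 to go: {3,4,5,6,7} 3
  6 to go: {2,3,4,5,6,7} 3
  if 0:y drops first: 3 orders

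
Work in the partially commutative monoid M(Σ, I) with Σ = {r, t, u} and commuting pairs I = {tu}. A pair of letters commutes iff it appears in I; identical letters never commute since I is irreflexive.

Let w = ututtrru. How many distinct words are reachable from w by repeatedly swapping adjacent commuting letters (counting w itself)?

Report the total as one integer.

10

drop 0:u onto floor
drop 1:t onto floor
drop 2:u onto {0:u}
drop 3:t onto {1:t}
drop 4:t onto {3:t}
drop 5:r onto {2:u, 4:t}
drop 6:r onto {5:r}
drop 7:u onto {6:r}
ground layer = {0:u, 1:t}
drop-orders for the pieces not yet dropped (sum over which currently-grounded one goes next):
  1 to go: {7} 1
  2 to go: {6,7} 1
  3 to go: {5,6,7} 1
  4 to go: {2,5,6,7} 1  {4,5,6,7} 1
  5 to go: {0,2,5,6,7} 1  {2,4,5,6,7} 2  {3,4,5,6,7} 1
  6 to go: {0,2,4,5,6,7} 3  {1,3,4,5,6,7} 1  {2,3,4,5,6,7} 3
  if 0:u drops first: 4 orders
  if 1:t drops first: 6 orders
heap linearizations: 10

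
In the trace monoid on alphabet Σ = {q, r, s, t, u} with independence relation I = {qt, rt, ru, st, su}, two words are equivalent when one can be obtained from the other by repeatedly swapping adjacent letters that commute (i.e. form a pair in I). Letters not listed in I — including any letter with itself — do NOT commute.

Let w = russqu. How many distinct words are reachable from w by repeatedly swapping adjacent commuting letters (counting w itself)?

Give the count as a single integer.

drop 0:r onto floor
drop 1:u onto floor
drop 2:s onto {0:r}
drop 3:s onto {2:s}
drop 4:q onto {1:u, 3:s}
drop 5:u onto {4:q}
ground layer = {0:r, 1:u}
drop-orders for the pieces not yet dropped (sum over which currently-grounded one goes next):
  1 to go: {5} 1
  2 to go: {4,5} 1
  3 to go: {1,4,5} 1  {3,4,5} 1
  4 to go: {1,3,4,5} 2  {2,3,4,5} 1
  if 0:r drops first: 3 orders
  if 1:u drops first: 1 orders
heap linearizations: 4

4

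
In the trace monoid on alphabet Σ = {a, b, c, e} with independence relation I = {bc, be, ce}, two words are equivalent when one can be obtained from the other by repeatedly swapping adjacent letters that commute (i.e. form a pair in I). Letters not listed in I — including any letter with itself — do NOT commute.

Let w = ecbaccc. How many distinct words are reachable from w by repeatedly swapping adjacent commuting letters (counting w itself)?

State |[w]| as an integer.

piece 0:e — minimal
piece 1:c — minimal
piece 2:b — minimal
piece 3:a rests on {0:e, 1:c, 2:b}
piece 4:c rests on {3:a}
piece 5:c rests on {4:c}
piece 6:c rests on {5:c}
minimal pieces: {0:e, 1:c, 2:b}
ways to finish when only these pieces remain (= sum over removing one remaining piece with nothing left below it):
  1 left: {6}→1
  2 left: {5,6}→1
  3 left: {4,5,6}→1
  4 left: {3,4,5,6}→1
  5 left: {0,3,4,5,6}→1  {1,3,4,5,6}→1  {2,3,4,5,6}→1
  placing 0:e first → 2 extensions
  placing 1:c first → 2 extensions
  placing 2:b first → 2 extensions
total linear extensions = 6

6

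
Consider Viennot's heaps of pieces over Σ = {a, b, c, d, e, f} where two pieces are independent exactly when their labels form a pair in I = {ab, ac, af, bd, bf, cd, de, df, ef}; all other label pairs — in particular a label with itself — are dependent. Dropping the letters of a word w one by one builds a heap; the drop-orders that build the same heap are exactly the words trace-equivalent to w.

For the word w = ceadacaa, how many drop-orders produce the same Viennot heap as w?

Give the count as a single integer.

6

#0=c has no predecessor
#1=e depends on [0:c]
#2=a depends on [1:e]
#3=d depends on [2:a]
#4=a depends on [3:d]
#5=c depends on [1:e]
#6=a depends on [4:a]
#7=a depends on [6:a]
sources: [0:c]
N(rest) = Σ N(rest − s) over sources s of rest; N(one piece) = 1:
  size 1 → [5]=1  [7]=1
  size 2 → [5,7]=2  [6,7]=1
  size 3 → [4,6,7]=1  [5,6,7]=3
  size 4 → [3,4,6,7]=1  [4,5,6,7]=4
  size 5 → [2,3,4,6,7]=1  [3,4,5,6,7]=5
  size 6 → [2,3,4,5,6,7]=6
  first=0(c) contributes 6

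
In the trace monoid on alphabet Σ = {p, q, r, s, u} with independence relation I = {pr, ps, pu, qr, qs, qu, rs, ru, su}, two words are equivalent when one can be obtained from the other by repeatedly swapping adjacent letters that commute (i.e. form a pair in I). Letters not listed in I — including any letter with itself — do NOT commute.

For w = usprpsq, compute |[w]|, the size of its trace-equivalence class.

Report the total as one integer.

0(u) covers ∅
1(s) covers ∅
2(p) covers ∅
3(r) covers ∅
4(p) covers 2:p
5(s) covers 1:s
6(q) covers 4:p
floor of heap: 0:u, 1:s, 2:p, 3:r
completions by unplaced set U, small U first (add the entries for U minus each lowest piece of U):
  |U|=1: {0}:1  {3}:1  {5}:1  {6}:1
  |U|=2: {0,3}:2  {0,5}:2  {0,6}:2  {1,5}:1  {3,5}:2  {3,6}:2  {4,6}:1  {5,6}:2
  |U|=3: {0,1,5}:3  {0,3,5}:6  {0,3,6}:6  {0,4,6}:3  {0,5,6}:6  {1,3,5}:3  {1,5,6}:3  {2,4,6}:1  {3,4,6}:3  {3,5,6}:6  {4,5,6}:3
  |U|=4: {0,1,3,5}:12  {0,1,5,6}:12  {0,2,4,6}:4  {0,3,4,6}:12  {0,3,5,6}:24  {0,4,5,6}:12  {1,3,5,6}:12  {1,4,5,6}:6  {2,3,4,6}:4  {2,4,5,6}:4  {3,4,5,6}:12
  |U|=5: {0,1,3,5,6}:60  {0,1,4,5,6}:30  {0,2,3,4,6}:20  {0,2,4,5,6}:20  {0,3,4,5,6}:60  {1,2,4,5,6}:10  {1,3,4,5,6}:30  {2,3,4,5,6}:20
  start at 0(u): 60
  start at 1(s): 120
  start at 2(p): 180
  start at 3(r): 60
sum over floor = 420

420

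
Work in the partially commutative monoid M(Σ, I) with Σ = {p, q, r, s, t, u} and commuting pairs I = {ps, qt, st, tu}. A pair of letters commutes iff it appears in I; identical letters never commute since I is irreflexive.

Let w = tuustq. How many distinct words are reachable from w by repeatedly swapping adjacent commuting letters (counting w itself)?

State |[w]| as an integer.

15

drop 0:t onto floor
drop 1:u onto floor
drop 2:u onto {1:u}
drop 3:s onto {2:u}
drop 4:t onto {0:t}
drop 5:q onto {3:s}
ground layer = {0:t, 1:u}
drop-orders for the pieces not yet dropped (sum over which currently-grounded one goes next):
  1 to go: {4} 1  {5} 1
  2 to go: {0,4} 1  {3,5} 1  {4,5} 2
  3 to go: {0,4,5} 3  {2,3,5} 1  {3,4,5} 3
  4 to go: {0,3,4,5} 6  {1,2,3,5} 1  {2,3,4,5} 4
  if 0:t drops first: 5 orders
  if 1:u drops first: 10 orders
heap linearizations: 15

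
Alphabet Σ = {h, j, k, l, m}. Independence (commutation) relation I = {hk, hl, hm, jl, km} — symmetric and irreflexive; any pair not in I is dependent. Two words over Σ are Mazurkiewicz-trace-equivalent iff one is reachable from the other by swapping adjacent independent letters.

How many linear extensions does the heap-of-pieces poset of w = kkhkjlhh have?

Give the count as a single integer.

17

#0=k has no predecessor
#1=k depends on [0:k]
#2=h has no predecessor
#3=k depends on [1:k]
#4=j depends on [2:h, 3:k]
#5=l depends on [3:k]
#6=h depends on [4:j]
#7=h depends on [6:h]
sources: [0:k, 2:h]
N(rest) = Σ N(rest − s) over sources s of rest; N(one piece) = 1:
  size 1 → [5]=1  [7]=1
  size 2 → [5,7]=2  [6,7]=1
  size 3 → [4,6,7]=1  [5,6,7]=3
  size 4 → [2,4,6,7]=1  [4,5,6,7]=4
  size 5 → [2,4,5,6,7]=5  [3,4,5,6,7]=4
  size 6 → [1,3,4,5,6,7]=4  [2,3,4,5,6,7]=9
  first=0(k) contributes 13
  first=2(h) contributes 4
|[w]| = 17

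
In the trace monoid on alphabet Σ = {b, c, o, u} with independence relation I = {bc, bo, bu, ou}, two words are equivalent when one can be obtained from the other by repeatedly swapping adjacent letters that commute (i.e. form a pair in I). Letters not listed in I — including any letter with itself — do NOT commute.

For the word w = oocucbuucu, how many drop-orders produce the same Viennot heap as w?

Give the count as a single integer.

10

0(o) covers ∅
1(o) covers 0:o
2(c) covers 1:o
3(u) covers 2:c
4(c) covers 3:u
5(b) covers ∅
6(u) covers 4:c
7(u) covers 6:u
8(c) covers 7:u
9(u) covers 8:c
floor of heap: 0:o, 5:b
completions by unplaced set U, small U first (add the entries for U minus each lowest piece of U):
  |U|=1: {5}:1  {9}:1
  |U|=2: {5,9}:2  {8,9}:1
  |U|=3: {5,8,9}:3  {7,8,9}:1
  |U|=4: {5,7,8,9}:4  {6,7,8,9}:1
  |U|=5: {4,6,7,8,9}:1  {5,6,7,8,9}:5
  |U|=6: {3,4,6,7,8,9}:1  {4,5,6,7,8,9}:6
  |U|=7: {2,3,4,6,7,8,9}:1  {3,4,5,6,7,8,9}:7
  |U|=8: {1,2,3,4,6,7,8,9}:1  {2,3,4,5,6,7,8,9}:8
  start at 0(o): 9
  start at 5(b): 1
sum over floor = 10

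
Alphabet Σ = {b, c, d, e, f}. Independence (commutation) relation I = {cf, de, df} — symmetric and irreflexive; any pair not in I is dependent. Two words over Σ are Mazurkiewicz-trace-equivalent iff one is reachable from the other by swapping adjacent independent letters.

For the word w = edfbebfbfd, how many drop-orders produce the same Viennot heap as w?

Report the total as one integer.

piece 0:e — minimal
piece 1:d — minimal
piece 2:f rests on {0:e}
piece 3:b rests on {1:d, 2:f}
piece 4:e rests on {3:b}
piece 5:b rests on {4:e}
piece 6:f rests on {5:b}
piece 7:b rests on {6:f}
piece 8:f rests on {7:b}
piece 9:d rests on {7:b}
minimal pieces: {0:e, 1:d}
ways to finish when only these pieces remain (= sum over removing one remaining piece with nothing left below it):
  1 left: {8}→1  {9}→1
  2 left: {8,9}→2
  3 left: {7,8,9}→2
  4 left: {6,7,8,9}→2
  5 left: {5,6,7,8,9}→2
  6 left: {4,5,6,7,8,9}→2
  7 left: {3,4,5,6,7,8,9}→2
  8 left: {1,3,4,5,6,7,8,9}→2  {2,3,4,5,6,7,8,9}→2
  placing 0:e first → 4 extensions
  placing 1:d first → 2 extensions
total linear extensions = 6

6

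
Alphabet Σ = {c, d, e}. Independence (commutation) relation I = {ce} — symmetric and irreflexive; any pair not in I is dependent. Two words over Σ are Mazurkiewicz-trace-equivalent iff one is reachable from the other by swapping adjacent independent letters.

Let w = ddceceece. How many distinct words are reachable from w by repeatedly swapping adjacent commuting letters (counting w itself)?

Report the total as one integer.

#0=d has no predecessor
#1=d depends on [0:d]
#2=c depends on [1:d]
#3=e depends on [1:d]
#4=c depends on [2:c]
#5=e depends on [3:e]
#6=e depends on [5:e]
#7=c depends on [4:c]
#8=e depends on [6:e]
sources: [0:d]
N(rest) = Σ N(rest − s) over sources s of rest; N(one piece) = 1:
  size 1 → [7]=1  [8]=1
  size 2 → [4,7]=1  [6,8]=1  [7,8]=2
  size 3 → [2,4,7]=1  [4,7,8]=3  [5,6,8]=1  [6,7,8]=3
  size 4 → [2,4,7,8]=4  [3,5,6,8]=1  [4,6,7,8]=6  [5,6,7,8]=4
  size 5 → [2,4,6,7,8]=10  [3,5,6,7,8]=5  [4,5,6,7,8]=10
  size 6 → [2,4,5,6,7,8]=20  [3,4,5,6,7,8]=15
  size 7 → [2,3,4,5,6,7,8]=35
  first=0(d) contributes 35

35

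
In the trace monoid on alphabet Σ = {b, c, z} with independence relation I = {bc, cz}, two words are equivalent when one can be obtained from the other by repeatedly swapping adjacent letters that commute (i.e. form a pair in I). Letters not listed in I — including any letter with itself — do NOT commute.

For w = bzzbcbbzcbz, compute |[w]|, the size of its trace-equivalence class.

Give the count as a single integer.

55

0(b) covers ∅
1(z) covers 0:b
2(z) covers 1:z
3(b) covers 2:z
4(c) covers ∅
5(b) covers 3:b
6(b) covers 5:b
7(z) covers 6:b
8(c) covers 4:c
9(b) covers 7:z
10(z) covers 9:b
floor of heap: 0:b, 4:c
completions by unplaced set U, small U first (add the entries for U minus each lowest piece of U):
  |U|=1: {8}:1  {10}:1
  |U|=2: {4,8}:1  {8,10}:2  {9,10}:1
  |U|=3: {4,8,10}:3  {7,9,10}:1  {8,9,10}:3
  |U|=4: {4,8,9,10}:6  {6,7,9,10}:1  {7,8,9,10}:4
  |U|=5: {4,7,8,9,10}:10  {5,6,7,9,10}:1  {6,7,8,9,10}:5
  |U|=6: {3,5,6,7,9,10}:1  {4,6,7,8,9,10}:15  {5,6,7,8,9,10}:6
  |U|=7: {2,3,5,6,7,9,10}:1  {3,5,6,7,8,9,10}:7  {4,5,6,7,8,9,10}:21
  |U|=8: {1,2,3,5,6,7,9,10}:1  {2,3,5,6,7,8,9,10}:8  {3,4,5,6,7,8,9,10}:28
  |U|=9: {0,1,2,3,5,6,7,9,10}:1  {1,2,3,5,6,7,8,9,10}:9  {2,3,4,5,6,7,8,9,10}:36
  start at 0(b): 45
  start at 4(c): 10
sum over floor = 55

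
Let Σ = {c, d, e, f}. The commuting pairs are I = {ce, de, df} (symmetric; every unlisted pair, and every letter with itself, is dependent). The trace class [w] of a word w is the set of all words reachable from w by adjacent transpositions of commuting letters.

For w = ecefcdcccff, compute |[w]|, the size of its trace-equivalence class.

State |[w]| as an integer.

3

#0=e has no predecessor
#1=c has no predecessor
#2=e depends on [0:e]
#3=f depends on [1:c, 2:e]
#4=c depends on [3:f]
#5=d depends on [4:c]
#6=c depends on [5:d]
#7=c depends on [6:c]
#8=c depends on [7:c]
#9=f depends on [8:c]
#10=f depends on [9:f]
sources: [0:e, 1:c]
N(rest) = Σ N(rest − s) over sources s of rest; N(one piece) = 1:
  size 1 → [10]=1
  size 2 → [9,10]=1
  size 3 → [8,9,10]=1
  size 4 → [7,8,9,10]=1
  size 5 → [6,7,8,9,10]=1
  size 6 → [5,6,7,8,9,10]=1
  size 7 → [4,5,6,7,8,9,10]=1
  size 8 → [3,4,5,6,7,8,9,10]=1
  size 9 → [1,3,4,5,6,7,8,9,10]=1  [2,3,4,5,6,7,8,9,10]=1
  first=0(e) contributes 2
  first=1(c) contributes 1
|[w]| = 3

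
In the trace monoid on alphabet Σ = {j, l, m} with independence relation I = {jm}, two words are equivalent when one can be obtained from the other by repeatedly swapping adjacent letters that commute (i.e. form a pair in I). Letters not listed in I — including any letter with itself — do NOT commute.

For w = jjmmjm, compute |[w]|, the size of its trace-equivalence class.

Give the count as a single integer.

20

#0=j has no predecessor
#1=j depends on [0:j]
#2=m has no predecessor
#3=m depends on [2:m]
#4=j depends on [1:j]
#5=m depends on [3:m]
sources: [0:j, 2:m]
N(rest) = Σ N(rest − s) over sources s of rest; N(one piece) = 1:
  size 1 → [4]=1  [5]=1
  size 2 → [1,4]=1  [3,5]=1  [4,5]=2
  size 3 → [0,1,4]=1  [1,4,5]=3  [2,3,5]=1  [3,4,5]=3
  size 4 → [0,1,4,5]=4  [1,3,4,5]=6  [2,3,4,5]=4
  first=0(j) contributes 10
  first=2(m) contributes 10
|[w]| = 20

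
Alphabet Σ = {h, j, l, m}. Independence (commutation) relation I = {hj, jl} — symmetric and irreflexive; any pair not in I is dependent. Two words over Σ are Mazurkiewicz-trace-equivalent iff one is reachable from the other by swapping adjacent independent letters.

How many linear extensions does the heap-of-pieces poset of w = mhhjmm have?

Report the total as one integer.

3

#0=m has no predecessor
#1=h depends on [0:m]
#2=h depends on [1:h]
#3=j depends on [0:m]
#4=m depends on [2:h, 3:j]
#5=m depends on [4:m]
sources: [0:m]
N(rest) = Σ N(rest − s) over sources s of rest; N(one piece) = 1:
  size 1 → [5]=1
  size 2 → [4,5]=1
  size 3 → [2,4,5]=1  [3,4,5]=1
  size 4 → [1,2,4,5]=1  [2,3,4,5]=2
  first=0(m) contributes 3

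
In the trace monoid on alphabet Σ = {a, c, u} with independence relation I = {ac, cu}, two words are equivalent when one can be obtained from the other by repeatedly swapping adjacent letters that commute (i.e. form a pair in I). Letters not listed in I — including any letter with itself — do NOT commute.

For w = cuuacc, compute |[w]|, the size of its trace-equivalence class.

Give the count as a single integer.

drop 0:c onto floor
drop 1:u onto floor
drop 2:u onto {1:u}
drop 3:a onto {2:u}
drop 4:c onto {0:c}
drop 5:c onto {4:c}
ground layer = {0:c, 1:u}
drop-orders for the pieces not yet dropped (sum over which currently-grounded one goes next):
  1 to go: {3} 1  {5} 1
  2 to go: {2,3} 1  {3,5} 2  {4,5} 1
  3 to go: {0,4,5} 1  {1,2,3} 1  {2,3,5} 3  {3,4,5} 3
  4 to go: {0,3,4,5} 4  {1,2,3,5} 4  {2,3,4,5} 6
  if 0:c drops first: 10 orders
  if 1:u drops first: 10 orders
heap linearizations: 20

20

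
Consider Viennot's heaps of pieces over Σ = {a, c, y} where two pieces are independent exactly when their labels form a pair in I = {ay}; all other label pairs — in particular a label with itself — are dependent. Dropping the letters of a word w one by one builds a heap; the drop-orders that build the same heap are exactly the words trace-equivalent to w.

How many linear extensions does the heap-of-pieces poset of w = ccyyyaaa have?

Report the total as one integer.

20

0(c) covers ∅
1(c) covers 0:c
2(y) covers 1:c
3(y) covers 2:y
4(y) covers 3:y
5(a) covers 1:c
6(a) covers 5:a
7(a) covers 6:a
floor of heap: 0:c
completions by unplaced set U, small U first (add the entries for U minus each lowest piece of U):
  |U|=1: {4}:1  {7}:1
  |U|=2: {3,4}:1  {4,7}:2  {6,7}:1
  |U|=3: {2,3,4}:1  {3,4,7}:3  {4,6,7}:3  {5,6,7}:1
  |U|=4: {2,3,4,7}:4  {3,4,6,7}:6  {4,5,6,7}:4
  |U|=5: {2,3,4,6,7}:10  {3,4,5,6,7}:10
  |U|=6: {2,3,4,5,6,7}:20
  start at 0(c): 20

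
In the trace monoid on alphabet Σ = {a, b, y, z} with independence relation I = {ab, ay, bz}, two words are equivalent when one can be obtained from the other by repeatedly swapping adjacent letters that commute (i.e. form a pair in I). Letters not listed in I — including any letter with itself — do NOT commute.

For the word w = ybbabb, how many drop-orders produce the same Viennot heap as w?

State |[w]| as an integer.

6

#0=y has no predecessor
#1=b depends on [0:y]
#2=b depends on [1:b]
#3=a has no predecessor
#4=b depends on [2:b]
#5=b depends on [4:b]
sources: [0:y, 3:a]
N(rest) = Σ N(rest − s) over sources s of rest; N(one piece) = 1:
  size 1 → [3]=1  [5]=1
  size 2 → [3,5]=2  [4,5]=1
  size 3 → [2,4,5]=1  [3,4,5]=3
  size 4 → [1,2,4,5]=1  [2,3,4,5]=4
  first=0(y) contributes 5
  first=3(a) contributes 1
|[w]| = 6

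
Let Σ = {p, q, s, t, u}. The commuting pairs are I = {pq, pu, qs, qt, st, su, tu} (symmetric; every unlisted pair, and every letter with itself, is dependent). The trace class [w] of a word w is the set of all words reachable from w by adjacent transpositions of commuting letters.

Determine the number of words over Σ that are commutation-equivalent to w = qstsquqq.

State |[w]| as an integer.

piece 0:q — minimal
piece 1:s — minimal
piece 2:t — minimal
piece 3:s rests on {1:s}
piece 4:q rests on {0:q}
piece 5:u rests on {4:q}
piece 6:q rests on {5:u}
piece 7:q rests on {6:q}
minimal pieces: {0:q, 1:s, 2:t}
ways to finish when only these pieces remain (= sum over removing one remaining piece with nothing left below it):
  1 left: {2}→1  {3}→1  {7}→1
  2 left: {1,3}→1  {2,3}→2  {2,7}→2  {3,7}→2  {6,7}→1
  3 left: {1,2,3}→3  {1,3,7}→3  {2,3,7}→6  {2,6,7}→3  {3,6,7}→3  {5,6,7}→1
  4 left: {1,2,3,7}→12  {1,3,6,7}→6  {2,3,6,7}→12  {2,5,6,7}→4  {3,5,6,7}→4  {4,5,6,7}→1
  5 left: {0,4,5,6,7}→1  {1,2,3,6,7}→30  {1,3,5,6,7}→10  {2,3,5,6,7}→20  {2,4,5,6,7}→5  {3,4,5,6,7}→5
  6 left: {0,2,4,5,6,7}→6  {0,3,4,5,6,7}→6  {1,2,3,5,6,7}→60  {1,3,4,5,6,7}→15  {2,3,4,5,6,7}→30
  placing 0:q first → 105 extensions
  placing 1:s first → 42 extensions
  placing 2:t first → 21 extensions
total linear extensions = 168

168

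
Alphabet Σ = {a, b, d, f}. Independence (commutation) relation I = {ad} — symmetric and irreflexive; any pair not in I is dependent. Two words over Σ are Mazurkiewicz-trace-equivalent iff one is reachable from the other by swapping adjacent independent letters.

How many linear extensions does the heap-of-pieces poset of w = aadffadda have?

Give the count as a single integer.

piece 0:a — minimal
piece 1:a rests on {0:a}
piece 2:d — minimal
piece 3:f rests on {1:a, 2:d}
piece 4:f rests on {3:f}
piece 5:a rests on {4:f}
piece 6:d rests on {4:f}
piece 7:d rests on {6:d}
piece 8:a rests on {5:a}
minimal pieces: {0:a, 2:d}
ways to finish when only these pieces remain (= sum over removing one remaining piece with nothing left below it):
  1 left: {7}→1  {8}→1
  2 left: {5,8}→1  {6,7}→1  {7,8}→2
  3 left: {5,7,8}→3  {6,7,8}→3
  4 left: {5,6,7,8}→6
  5 left: {4,5,6,7,8}→6
  6 left: {3,4,5,6,7,8}→6
  7 left: {1,3,4,5,6,7,8}→6  {2,3,4,5,6,7,8}→6
  placing 0:a first → 12 extensions
  placing 2:d first → 6 extensions
total linear extensions = 18

18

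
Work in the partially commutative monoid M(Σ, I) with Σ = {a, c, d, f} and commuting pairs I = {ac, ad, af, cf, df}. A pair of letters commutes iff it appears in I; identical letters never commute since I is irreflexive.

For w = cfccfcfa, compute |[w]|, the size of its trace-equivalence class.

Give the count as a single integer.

280

drop 0:c onto floor
drop 1:f onto floor
drop 2:c onto {0:c}
drop 3:c onto {2:c}
drop 4:f onto {1:f}
drop 5:c onto {3:c}
drop 6:f onto {4:f}
drop 7:a onto floor
ground layer = {0:c, 1:f, 7:a}
drop-orders for the pieces not yet dropped (sum over which currently-grounded one goes next):
  1 to go: {5} 1  {6} 1  {7} 1
  2 to go: {3,5} 1  {4,6} 1  {5,6} 2  {5,7} 2  {6,7} 2
  3 to go: {1,4,6} 1  {2,3,5} 1  {3,5,6} 3  {3,5,7} 3  {4,5,6} 3  {4,6,7} 3  {5,6,7} 6
  4 to go: {0,2,3,5} 1  {1,4,5,6} 4  {1,4,6,7} 4  {2,3,5,6} 4  {2,3,5,7} 4  {3,4,5,6} 6  {3,5,6,7} 12  {4,5,6,7} 12
  5 to go: {0,2,3,5,6} 5  {0,2,3,5,7} 5  {1,3,4,5,6} 10  {1,4,5,6,7} 20  {2,3,4,5,6} 10  {2,3,5,6,7} 20  {3,4,5,6,7} 30
  6 to go: {0,2,3,4,5,6} 15  {0,2,3,5,6,7} 30  {1,2,3,4,5,6} 20  {1,3,4,5,6,7} 60  {2,3,4,5,6,7} 60
  if 0:c drops first: 140 orders
  if 1:f drops first: 105 orders
  if 7:a drops first: 35 orders
heap linearizations: 280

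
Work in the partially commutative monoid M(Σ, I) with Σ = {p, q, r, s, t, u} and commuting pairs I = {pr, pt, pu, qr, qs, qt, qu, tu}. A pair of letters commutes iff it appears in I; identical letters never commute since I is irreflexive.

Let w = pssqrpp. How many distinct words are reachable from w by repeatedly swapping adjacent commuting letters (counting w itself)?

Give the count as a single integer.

10

#0=p has no predecessor
#1=s depends on [0:p]
#2=s depends on [1:s]
#3=q depends on [0:p]
#4=r depends on [2:s]
#5=p depends on [2:s, 3:q]
#6=p depends on [5:p]
sources: [0:p]
N(rest) = Σ N(rest − s) over sources s of rest; N(one piece) = 1:
  size 1 → [4]=1  [6]=1
  size 2 → [4,6]=2  [5,6]=1
  size 3 → [3,5,6]=1  [4,5,6]=3
  size 4 → [2,4,5,6]=3  [3,4,5,6]=4
  size 5 → [1,2,4,5,6]=3  [2,3,4,5,6]=7
  first=0(p) contributes 10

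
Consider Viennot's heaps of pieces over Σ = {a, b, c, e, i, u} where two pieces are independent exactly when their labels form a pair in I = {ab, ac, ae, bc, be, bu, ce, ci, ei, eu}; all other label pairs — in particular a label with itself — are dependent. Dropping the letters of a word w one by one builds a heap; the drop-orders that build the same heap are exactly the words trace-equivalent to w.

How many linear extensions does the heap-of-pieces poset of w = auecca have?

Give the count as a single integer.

18

0(a) covers ∅
1(u) covers 0:a
2(e) covers ∅
3(c) covers 1:u
4(c) covers 3:c
5(a) covers 1:u
floor of heap: 0:a, 2:e
completions by unplaced set U, small U first (add the entries for U minus each lowest piece of U):
  |U|=1: {2}:1  {4}:1  {5}:1
  |U|=2: {2,4}:2  {2,5}:2  {3,4}:1  {4,5}:2
  |U|=3: {2,3,4}:3  {2,4,5}:6  {3,4,5}:3
  |U|=4: {1,3,4,5}:3  {2,3,4,5}:12
  start at 0(a): 15
  start at 2(e): 3
sum over floor = 18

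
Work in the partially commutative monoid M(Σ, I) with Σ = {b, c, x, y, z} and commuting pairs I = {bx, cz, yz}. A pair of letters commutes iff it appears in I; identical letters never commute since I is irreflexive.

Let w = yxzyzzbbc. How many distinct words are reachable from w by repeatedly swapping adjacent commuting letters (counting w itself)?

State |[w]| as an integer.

piece 0:y — minimal
piece 1:x rests on {0:y}
piece 2:z rests on {1:x}
piece 3:y rests on {1:x}
piece 4:z rests on {2:z}
piece 5:z rests on {4:z}
piece 6:b rests on {3:y, 5:z}
piece 7:b rests on {6:b}
piece 8:c rests on {7:b}
minimal pieces: {0:y}
ways to finish when only these pieces remain (= sum over removing one remaining piece with nothing left below it):
  1 left: {8}→1
  2 left: {7,8}→1
  3 left: {6,7,8}→1
  4 left: {3,6,7,8}→1  {5,6,7,8}→1
  5 left: {3,5,6,7,8}→2  {4,5,6,7,8}→1
  6 left: {2,4,5,6,7,8}→1  {3,4,5,6,7,8}→3
  7 left: {2,3,4,5,6,7,8}→4
  placing 0:y first → 4 extensions

4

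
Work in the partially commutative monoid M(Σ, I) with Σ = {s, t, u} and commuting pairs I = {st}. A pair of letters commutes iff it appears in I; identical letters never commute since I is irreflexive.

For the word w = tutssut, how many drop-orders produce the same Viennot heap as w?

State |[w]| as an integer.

3

piece 0:t — minimal
piece 1:u rests on {0:t}
piece 2:t rests on {1:u}
piece 3:s rests on {1:u}
piece 4:s rests on {3:s}
piece 5:u rests on {2:t, 4:s}
piece 6:t rests on {5:u}
minimal pieces: {0:t}
ways to finish when only these pieces remain (= sum over removing one remaining piece with nothing left below it):
  1 left: {6}→1
  2 left: {5,6}→1
  3 left: {2,5,6}→1  {4,5,6}→1
  4 left: {2,4,5,6}→2  {3,4,5,6}→1
  5 left: {2,3,4,5,6}→3
  placing 0:t first → 3 extensions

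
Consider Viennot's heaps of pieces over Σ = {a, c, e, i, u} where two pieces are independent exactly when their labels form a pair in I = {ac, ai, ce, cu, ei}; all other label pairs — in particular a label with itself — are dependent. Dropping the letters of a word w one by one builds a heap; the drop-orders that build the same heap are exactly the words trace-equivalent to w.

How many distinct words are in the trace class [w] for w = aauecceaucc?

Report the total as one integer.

#0=a has no predecessor
#1=a depends on [0:a]
#2=u depends on [1:a]
#3=e depends on [2:u]
#4=c has no predecessor
#5=c depends on [4:c]
#6=e depends on [3:e]
#7=a depends on [6:e]
#8=u depends on [7:a]
#9=c depends on [5:c]
#10=c depends on [9:c]
sources: [0:a, 4:c]
N(rest) = Σ N(rest − s) over sources s of rest; N(one piece) = 1:
  size 1 → [8]=1  [10]=1
  size 2 → [7,8]=1  [8,10]=2  [9,10]=1
  size 3 → [5,9,10]=1  [6,7,8]=1  [7,8,10]=3  [8,9,10]=3
  size 4 → [3,6,7,8]=1  [4,5,9,10]=1  [5,8,9,10]=4  [6,7,8,10]=4  [7,8,9,10]=6
  size 5 → [2,3,6,7,8]=1  [3,6,7,8,10]=5  [4,5,8,9,10]=5  [5,7,8,9,10]=10  [6,7,8,9,10]=10
  size 6 → [1,2,3,6,7,8]=1  [2,3,6,7,8,10]=6  [3,6,7,8,9,10]=15  [4,5,7,8,9,10]=15  [5,6,7,8,9,10]=20
  size 7 → [0,1,2,3,6,7,8]=1  [1,2,3,6,7,8,10]=7  [2,3,6,7,8,9,10]=21  [3,5,6,7,8,9,10]=35  [4,5,6,7,8,9,10]=35
  size 8 → [0,1,2,3,6,7,8,10]=8  [1,2,3,6,7,8,9,10]=28  [2,3,5,6,7,8,9,10]=56  [3,4,5,6,7,8,9,10]=70
  size 9 → [0,1,2,3,6,7,8,9,10]=36  [1,2,3,5,6,7,8,9,10]=84  [2,3,4,5,6,7,8,9,10]=126
  first=0(a) contributes 210
  first=4(c) contributes 120
|[w]| = 330

330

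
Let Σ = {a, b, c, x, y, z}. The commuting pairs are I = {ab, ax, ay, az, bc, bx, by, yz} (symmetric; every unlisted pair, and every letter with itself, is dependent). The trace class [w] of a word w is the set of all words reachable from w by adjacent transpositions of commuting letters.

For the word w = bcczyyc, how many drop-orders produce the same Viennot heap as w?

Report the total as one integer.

0(b) covers ∅
1(c) covers ∅
2(c) covers 1:c
3(z) covers 0:b, 2:c
4(y) covers 2:c
5(y) covers 4:y
6(c) covers 3:z, 5:y
floor of heap: 0:b, 1:c
completions by unplaced set U, small U first (add the entries for U minus each lowest piece of U):
  |U|=1: {6}:1
  |U|=2: {3,6}:1  {5,6}:1
  |U|=3: {0,3,6}:1  {3,5,6}:2  {4,5,6}:1
  |U|=4: {0,3,5,6}:3  {3,4,5,6}:3
  |U|=5: {0,3,4,5,6}:6  {2,3,4,5,6}:3
  start at 0(b): 3
  start at 1(c): 9
sum over floor = 12

12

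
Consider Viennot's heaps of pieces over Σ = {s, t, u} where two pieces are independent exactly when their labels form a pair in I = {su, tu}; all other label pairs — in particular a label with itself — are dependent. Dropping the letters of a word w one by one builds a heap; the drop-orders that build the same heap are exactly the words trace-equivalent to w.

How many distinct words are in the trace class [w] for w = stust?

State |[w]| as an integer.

5

drop 0:s onto floor
drop 1:t onto {0:s}
drop 2:u onto floor
drop 3:s onto {1:t}
drop 4:t onto {3:s}
ground layer = {0:s, 2:u}
drop-orders for the pieces not yet dropped (sum over which currently-grounded one goes next):
  1 to go: {2} 1  {4} 1
  2 to go: {2,4} 2  {3,4} 1
  3 to go: {1,3,4} 1  {2,3,4} 3
  if 0:s drops first: 4 orders
  if 2:u drops first: 1 orders
heap linearizations: 5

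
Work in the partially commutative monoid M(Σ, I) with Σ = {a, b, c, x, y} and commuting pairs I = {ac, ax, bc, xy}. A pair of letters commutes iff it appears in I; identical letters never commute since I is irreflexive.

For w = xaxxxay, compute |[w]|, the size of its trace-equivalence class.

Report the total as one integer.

35

piece 0:x — minimal
piece 1:a — minimal
piece 2:x rests on {0:x}
piece 3:x rests on {2:x}
piece 4:x rests on {3:x}
piece 5:a rests on {1:a}
piece 6:y rests on {5:a}
minimal pieces: {0:x, 1:a}
ways to finish when only these pieces remain (= sum over removing one remaining piece with nothing left below it):
  1 left: {4}→1  {6}→1
  2 left: {3,4}→1  {4,6}→2  {5,6}→1
  3 left: {1,5,6}→1  {2,3,4}→1  {3,4,6}→3  {4,5,6}→3
  4 left: {0,2,3,4}→1  {1,4,5,6}→4  {2,3,4,6}→4  {3,4,5,6}→6
  5 left: {0,2,3,4,6}→5  {1,3,4,5,6}→10  {2,3,4,5,6}→10
  placing 0:x first → 20 extensions
  placing 1:a first → 15 extensions
total linear extensions = 35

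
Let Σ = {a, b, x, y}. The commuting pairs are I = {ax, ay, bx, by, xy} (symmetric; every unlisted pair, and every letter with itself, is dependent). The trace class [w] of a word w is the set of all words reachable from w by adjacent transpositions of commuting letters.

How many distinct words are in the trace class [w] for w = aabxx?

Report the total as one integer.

10

piece 0:a — minimal
piece 1:a rests on {0:a}
piece 2:b rests on {1:a}
piece 3:x — minimal
piece 4:x rests on {3:x}
minimal pieces: {0:a, 3:x}
ways to finish when only these pieces remain (= sum over removing one remaining piece with nothing left below it):
  1 left: {2}→1  {4}→1
  2 left: {1,2}→1  {2,4}→2  {3,4}→1
  3 left: {0,1,2}→1  {1,2,4}→3  {2,3,4}→3
  placing 0:a first → 6 extensions
  placing 3:x first → 4 extensions
total linear extensions = 10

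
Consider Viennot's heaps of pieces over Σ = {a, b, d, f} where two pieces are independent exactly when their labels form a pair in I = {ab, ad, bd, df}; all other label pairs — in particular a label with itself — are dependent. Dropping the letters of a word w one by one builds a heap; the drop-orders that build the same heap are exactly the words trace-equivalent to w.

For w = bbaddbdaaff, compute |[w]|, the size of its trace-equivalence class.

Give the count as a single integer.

3300

piece 0:b — minimal
piece 1:b rests on {0:b}
piece 2:a — minimal
piece 3:d — minimal
piece 4:d rests on {3:d}
piece 5:b rests on {1:b}
piece 6:d rests on {4:d}
piece 7:a rests on {2:a}
piece 8:a rests on {7:a}
piece 9:f rests on {5:b, 8:a}
piece 10:f rests on {9:f}
minimal pieces: {0:b, 2:a, 3:d}
ways to finish when only these pieces remain (= sum over removing one remaining piece with nothing left below it):
  1 left: {6}→1  {10}→1
  2 left: {4,6}→1  {6,10}→2  {9,10}→1
  3 left: {3,4,6}→1  {4,6,10}→3  {5,9,10}→1  {6,9,10}→3  {8,9,10}→1
  4 left: {1,5,9,10}→1  {3,4,6,10}→4  {4,6,9,10}→6  {5,6,9,10}→4  {5,8,9,10}→2  {6,8,9,10}→4  {7,8,9,10}→1
  5 left: {0,1,5,9,10}→1  {1,5,6,9,10}→5  {1,5,8,9,10}→3  {2,7,8,9,10}→1  {3,4,6,9,10}→10  {4,5,6,9,10}→10  {4,6,8,9,10}→10  {5,6,8,9,10}→10  {5,7,8,9,10}→3  {6,7,8,9,10}→5
  6 left: {0,1,5,6,9,10}→6  {0,1,5,8,9,10}→4  {1,4,5,6,9,10}→15  {1,5,6,8,9,10}→18  {1,5,7,8,9,10}→6  {2,5,7,8,9,10}→4  {2,6,7,8,9,10}→6  {3,4,5,6,9,10}→20  {3,4,6,8,9,10}→20  {4,5,6,8,9,10}→30  {4,6,7,8,9,10}→15  {5,6,7,8,9,10}→18
  7 left: {0,1,4,5,6,9,10}→21  {0,1,5,6,8,9,10}→28  {0,1,5,7,8,9,10}→10  {1,2,5,7,8,9,10}→10  {1,3,4,5,6,9,10}→35  {1,4,5,6,8,9,10}→63  {1,5,6,7,8,9,10}→42  {2,4,6,7,8,9,10}→21  {2,5,6,7,8,9,10}→28  {3,4,5,6,8,9,10}→70  {3,4,6,7,8,9,10}→35  {4,5,6,7,8,9,10}→63
  8 left: {0,1,2,5,7,8,9,10}→20  {0,1,3,4,5,6,9,10}→56  {0,1,4,5,6,8,9,10}→112  {0,1,5,6,7,8,9,10}→80  {1,2,5,6,7,8,9,10}→80  {1,3,4,5,6,8,9,10}→168  {1,4,5,6,7,8,9,10}→168  {2,3,4,6,7,8,9,10}→56  {2,4,5,6,7,8,9,10}→112  {3,4,5,6,7,8,9,10}→168
  9 left: {0,1,2,5,6,7,8,9,10}→180  {0,1,3,4,5,6,8,9,10}→336  {0,1,4,5,6,7,8,9,10}→360  {1,2,4,5,6,7,8,9,10}→360  {1,3,4,5,6,7,8,9,10}→504  {2,3,4,5,6,7,8,9,10}→336
  placing 0:b first → 1200 extensions
  placing 2:a first → 1200 extensions
  placing 3:d first → 900 extensions
total linear extensions = 3300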